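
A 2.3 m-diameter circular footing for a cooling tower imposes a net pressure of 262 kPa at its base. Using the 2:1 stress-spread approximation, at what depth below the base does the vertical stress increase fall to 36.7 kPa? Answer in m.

2:1 spreading — at depth z the loaded area has grown by z in each plan dimension:
qD²/(D+z)² = Δσ_z ⇒ z = D(√(q/Δσ_z) − 1) = 2.3×(√(262/36.7) − 1) = 3.845 m

z ≈ 3.85 m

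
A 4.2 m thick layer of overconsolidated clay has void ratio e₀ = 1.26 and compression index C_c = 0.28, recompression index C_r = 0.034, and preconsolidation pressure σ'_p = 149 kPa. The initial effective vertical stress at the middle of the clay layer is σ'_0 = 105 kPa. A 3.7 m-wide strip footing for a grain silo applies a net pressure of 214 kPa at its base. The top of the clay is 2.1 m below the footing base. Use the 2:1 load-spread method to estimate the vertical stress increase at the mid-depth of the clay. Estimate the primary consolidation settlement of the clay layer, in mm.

S_c ≈ 82 mm

Mid-depth of clay below the footing base: z = 2.1 + 4.2/2 = 4.2 m.
Stress increase at mid-clay by the 2:1 spreading method:
Δσ = qB/(B+z) = 214×3.7/(3.7+4.2) = 100.23 kPa
Final effective stress: σ'_f = 105 + 100.23 = 205.23 kPa.
σ'_f = 205.23 > σ'_p = 149 kPa, so the stress path crosses the preconsolidation pressure — recompression up to σ'_p, then virgin compression beyond:
S_c = H/(1+e₀)·[C_r·log₁₀(σ'_p/σ'_0) + C_c·log₁₀(σ'_f/σ'_p)]
    = 4.2/2.26 × [0.034×log₁₀(149/105) + 0.28×log₁₀(205.23/149)]
    = 1.8584 × [0.0051679 + 0.038935] = 0.08196 m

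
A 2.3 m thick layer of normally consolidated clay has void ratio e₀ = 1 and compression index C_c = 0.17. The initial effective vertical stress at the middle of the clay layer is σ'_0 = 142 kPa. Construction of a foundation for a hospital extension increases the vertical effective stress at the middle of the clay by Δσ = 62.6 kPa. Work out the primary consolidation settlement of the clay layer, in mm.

Final effective stress: σ'_f = σ'_0 + Δσ = 142 + 62.6 = 204.6 kPa.
Normally consolidated clay, so the full stress increment lies on the virgin compression line:
S_c = C_c·H/(1+e₀)·log₁₀(σ'_f/σ'_0) = 0.17×2.3/(1+1)×log₁₀(204.6/142)
    = 0.1955 × 0.15862 = 0.03101 m

S_c ≈ 31 mm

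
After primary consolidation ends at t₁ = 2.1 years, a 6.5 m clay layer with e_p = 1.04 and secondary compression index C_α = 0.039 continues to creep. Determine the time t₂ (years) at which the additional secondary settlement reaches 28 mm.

t₂ ≈ 3.53 years

S_s = C_α·H/(1+e_p)·log₁₀(t₂/t₁) ⇒ log₁₀(t₂/t₁) = S_s·(1+e_p)/(C_α·H).
log₁₀(t₂/t₁) = 0.028 × (1+1.04) / (0.039×6.5) = 0.2253
t₂ = t₁ × 10^0.2253 = 2.1 × 1.68 = 3.528 years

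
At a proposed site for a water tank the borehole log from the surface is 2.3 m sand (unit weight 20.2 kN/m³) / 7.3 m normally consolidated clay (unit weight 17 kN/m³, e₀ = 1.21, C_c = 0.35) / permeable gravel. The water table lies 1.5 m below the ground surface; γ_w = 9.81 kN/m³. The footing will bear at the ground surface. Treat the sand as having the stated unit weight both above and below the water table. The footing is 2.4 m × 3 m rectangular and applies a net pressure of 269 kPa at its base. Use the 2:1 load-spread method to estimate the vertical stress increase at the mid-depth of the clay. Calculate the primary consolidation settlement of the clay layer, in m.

Mid-depth of clay below the ground surface: z = 2.3 + 7.3/2 = 5.95 m.
Total vertical stress at mid-clay: σ_v = 20.2×2.3 + 17×3.65 = 108.51 kPa.
Pore pressure: u = 9.81×(5.95 − 1.5) = 43.655 kPa.
Initial effective stress: σ'_0 = σ_v − u = 108.51 − 43.655 = 64.855 kPa.
Stress increase at mid-clay by the 2:1 spreading method:
Δσ = qBL/((B+z)(L+z)) = 269×2.4×3/((2.4+5.95)(3+5.95)) = 25.916 kPa
Final effective stress: σ'_f = σ'_0 + Δσ = 64.855 + 25.916 = 90.771 kPa.
Normally consolidated clay, so the full stress increment lies on the virgin compression line:
S_c = C_c·H/(1+e₀)·log₁₀(σ'_f/σ'_0) = 0.35×7.3/(1+1.21)×log₁₀(90.771/64.855)
    = 1.1561 × 0.146 = 0.1688 m

S_c ≈ 0.169 m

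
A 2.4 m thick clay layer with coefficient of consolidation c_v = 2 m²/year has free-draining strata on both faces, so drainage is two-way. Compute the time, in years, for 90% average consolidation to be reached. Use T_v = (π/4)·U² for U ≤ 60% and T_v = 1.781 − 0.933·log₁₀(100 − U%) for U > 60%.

t ≈ 0.611 years

Drainage path length: H_d = H/2 = 1.2 m (double drainage).
U > 60%: T_v = 1.781 − 0.933·log₁₀(100 − 90) = 0.848.
t = T_v·H_d²/c_v = 0.848×1.2²/2 = 0.6106 years.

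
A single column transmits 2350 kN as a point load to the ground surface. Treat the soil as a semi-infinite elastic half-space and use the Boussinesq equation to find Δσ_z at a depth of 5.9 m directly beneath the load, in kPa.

Δσ_z ≈ 32.2 kPa

Boussinesq vertical stress below a point load on an elastic half-space:
Δσ_z = 3P/(2πz²) · [1 + (r/z)²]^(−5/2)
r/z = 0/5.9 = 0; [1+(r/z)²]^(−5/2) = 1.
Δσ_z = 3×2350/(2π×5.9²) × 1 = 32.233 × 1 = 32.23 kPa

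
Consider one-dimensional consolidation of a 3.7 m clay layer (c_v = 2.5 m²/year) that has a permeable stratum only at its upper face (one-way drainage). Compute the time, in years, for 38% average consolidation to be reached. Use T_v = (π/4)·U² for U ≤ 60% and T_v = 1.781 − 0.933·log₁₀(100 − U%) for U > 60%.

t ≈ 0.621 years

Drainage path length: H_d = H = 3.7 m (single drainage).
U ≤ 60%: T_v = (π/4)·U² = (π/4)×0.38² = 0.11341.
t = T_v·H_d²/c_v = 0.11341×3.7²/2.5 = 0.621 years.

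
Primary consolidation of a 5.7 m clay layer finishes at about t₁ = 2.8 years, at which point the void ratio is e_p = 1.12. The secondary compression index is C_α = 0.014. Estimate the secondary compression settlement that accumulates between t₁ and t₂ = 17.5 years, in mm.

Secondary compression: S_s = C_α·H/(1+e_p)·log₁₀(t₂/t₁)
S_s = 0.014×5.7/(1+1.12)×log₁₀(17.5/2.8)
    = 0.03764 × 0.7959 = 0.02996 m

S_s ≈ 30 mm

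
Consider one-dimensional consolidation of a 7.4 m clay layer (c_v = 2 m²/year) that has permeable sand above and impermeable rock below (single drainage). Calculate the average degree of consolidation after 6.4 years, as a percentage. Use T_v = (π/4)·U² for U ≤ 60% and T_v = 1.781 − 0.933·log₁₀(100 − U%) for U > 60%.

U ≈ 54.6 %

Drainage path length: H_d = H = 7.4 m (single drainage).
T_v = c_v·t/H_d² = 2×6.4/7.4² = 0.23375.
T_v = 0.23375 corresponds to the U ≤ 60% branch:
U = √(4T_v/π) = 0.5455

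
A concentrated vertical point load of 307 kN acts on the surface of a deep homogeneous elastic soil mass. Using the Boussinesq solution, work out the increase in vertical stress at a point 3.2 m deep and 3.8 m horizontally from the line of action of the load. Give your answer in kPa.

Δσ_z ≈ 1.59 kPa

Boussinesq vertical stress below a point load on an elastic half-space:
Δσ_z = 3P/(2πz²) · [1 + (r/z)²]^(−5/2)
r/z = 3.8/3.2 = 1.1875; [1+(r/z)²]^(−5/2) = 0.11089.
Δσ_z = 3×307/(2π×3.2²) × 0.11089 = 14.315 × 0.11089 = 1.587 kPa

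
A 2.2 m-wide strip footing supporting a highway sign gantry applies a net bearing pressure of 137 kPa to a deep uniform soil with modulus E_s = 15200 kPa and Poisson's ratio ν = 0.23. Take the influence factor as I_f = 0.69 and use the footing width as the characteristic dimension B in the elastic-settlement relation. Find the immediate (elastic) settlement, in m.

S_e ≈ 0.013 m

Immediate (elastic) settlement: S_e = q·B·(1−ν²)/E_s · I_f.
S_e = 137 × 2.2 × (1 − 0.23²) / 15200 × 0.69
    = 137 × 2.2 × 0.9471 / 15200 × 0.69
    = 0.01296 m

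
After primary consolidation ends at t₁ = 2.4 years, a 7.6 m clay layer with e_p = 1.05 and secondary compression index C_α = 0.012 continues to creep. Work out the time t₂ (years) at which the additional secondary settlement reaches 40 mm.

t₂ ≈ 19 years

S_s = C_α·H/(1+e_p)·log₁₀(t₂/t₁) ⇒ log₁₀(t₂/t₁) = S_s·(1+e_p)/(C_α·H).
log₁₀(t₂/t₁) = 0.04 × (1+1.05) / (0.012×7.6) = 0.8991
t₂ = t₁ × 10^0.8991 = 2.4 × 7.927 = 19.03 years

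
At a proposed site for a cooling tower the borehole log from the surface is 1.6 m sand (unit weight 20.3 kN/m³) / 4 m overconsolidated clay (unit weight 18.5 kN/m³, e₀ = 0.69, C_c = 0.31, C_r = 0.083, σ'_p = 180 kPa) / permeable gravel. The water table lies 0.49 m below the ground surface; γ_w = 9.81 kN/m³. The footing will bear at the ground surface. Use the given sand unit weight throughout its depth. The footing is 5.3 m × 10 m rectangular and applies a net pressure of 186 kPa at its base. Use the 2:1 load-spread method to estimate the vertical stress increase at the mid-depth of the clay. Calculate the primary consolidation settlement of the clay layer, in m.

S_c ≈ 0.0962 m

Mid-depth of clay below the ground surface: z = 1.6 + 4/2 = 3.6 m.
Total vertical stress at mid-clay: σ_v = 20.3×1.6 + 18.5×2 = 69.48 kPa.
Pore pressure: u = 9.81×(3.6 − 0.49) = 30.509 kPa.
Initial effective stress: σ'_0 = σ_v − u = 69.48 − 30.509 = 38.971 kPa.
Stress increase at mid-clay by the 2:1 spreading method:
Δσ = qBL/((B+z)(L+z)) = 186×5.3×10/((5.3+3.6)(10+3.6)) = 81.444 kPa
Final effective stress: σ'_f = 38.971 + 81.444 = 120.41 kPa.
σ'_f = 120.41 ≤ σ'_p = 180 kPa, so the clay remains overconsolidated and only the recompression index applies:
S_c = C_r·H/(1+e₀)·log₁₀(σ'_f/σ'_0) = 0.083×4/1.69×log₁₀(120.41/38.971)
    = 0.19645 × 0.48992 = 0.09625 m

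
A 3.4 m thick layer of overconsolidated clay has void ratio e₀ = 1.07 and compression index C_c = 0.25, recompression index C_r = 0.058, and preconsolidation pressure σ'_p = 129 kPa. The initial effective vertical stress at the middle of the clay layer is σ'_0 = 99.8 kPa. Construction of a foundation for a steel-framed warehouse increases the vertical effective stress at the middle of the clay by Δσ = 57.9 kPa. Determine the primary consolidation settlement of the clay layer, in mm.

Final effective stress: σ'_f = 99.8 + 57.9 = 157.7 kPa.
σ'_f = 157.7 > σ'_p = 129 kPa, so the stress path crosses the preconsolidation pressure — recompression up to σ'_p, then virgin compression beyond:
S_c = H/(1+e₀)·[C_r·log₁₀(σ'_p/σ'_0) + C_c·log₁₀(σ'_f/σ'_p)]
    = 3.4/2.07 × [0.058×log₁₀(129/99.8) + 0.25×log₁₀(157.7/129)]
    = 1.6425 × [0.0064646 + 0.02181] = 0.04644 m

S_c ≈ 46.4 mm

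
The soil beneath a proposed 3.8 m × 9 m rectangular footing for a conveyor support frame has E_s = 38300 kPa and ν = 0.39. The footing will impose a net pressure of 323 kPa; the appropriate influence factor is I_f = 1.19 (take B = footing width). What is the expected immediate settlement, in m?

Immediate (elastic) settlement: S_e = q·B·(1−ν²)/E_s · I_f.
S_e = 323 × 3.8 × (1 − 0.39²) / 38300 × 1.19
    = 323 × 3.8 × 0.8479 / 38300 × 1.19
    = 0.03234 m

S_e ≈ 0.0323 m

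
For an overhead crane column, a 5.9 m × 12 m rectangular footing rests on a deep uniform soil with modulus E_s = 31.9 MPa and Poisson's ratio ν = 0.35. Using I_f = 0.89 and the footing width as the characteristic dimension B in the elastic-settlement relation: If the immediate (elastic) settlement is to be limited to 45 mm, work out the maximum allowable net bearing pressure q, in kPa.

q ≈ 312 kPa

E_s = 31.9 MPa = 31900 kPa.
S_e = q·B·(1−ν²)/E_s · I_f  ⇒  q = S_e·E_s / (B·(1−ν²)·I_f).
q = 0.045 × 31900 / (5.9 × 0.8775 × 0.89) = 311.5 kPa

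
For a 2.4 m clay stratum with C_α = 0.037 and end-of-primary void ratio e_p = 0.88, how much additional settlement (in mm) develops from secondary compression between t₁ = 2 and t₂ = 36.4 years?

S_s ≈ 59.5 mm

Secondary compression: S_s = C_α·H/(1+e_p)·log₁₀(t₂/t₁)
S_s = 0.037×2.4/(1+0.88)×log₁₀(36.4/2)
    = 0.04723 × 1.26 = 0.05952 m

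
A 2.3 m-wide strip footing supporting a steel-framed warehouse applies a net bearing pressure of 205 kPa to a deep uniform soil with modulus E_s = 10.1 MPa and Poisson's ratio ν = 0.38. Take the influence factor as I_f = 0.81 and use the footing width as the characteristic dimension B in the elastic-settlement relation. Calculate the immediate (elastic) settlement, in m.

Immediate (elastic) settlement: S_e = q·B·(1−ν²)/E_s · I_f.
E_s = 10.1 MPa = 10100 kPa.
S_e = 205 × 2.3 × (1 − 0.38²) / 10100 × 0.81
    = 205 × 2.3 × 0.8556 / 10100 × 0.81
    = 0.03235 m

S_e ≈ 0.0324 m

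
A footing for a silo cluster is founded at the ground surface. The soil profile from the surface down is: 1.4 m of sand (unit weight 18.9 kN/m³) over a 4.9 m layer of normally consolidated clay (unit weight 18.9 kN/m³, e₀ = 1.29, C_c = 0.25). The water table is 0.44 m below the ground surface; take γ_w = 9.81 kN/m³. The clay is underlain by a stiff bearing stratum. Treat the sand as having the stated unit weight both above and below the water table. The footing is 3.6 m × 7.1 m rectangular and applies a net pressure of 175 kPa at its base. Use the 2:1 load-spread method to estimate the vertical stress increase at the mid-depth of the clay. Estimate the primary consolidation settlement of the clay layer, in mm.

Mid-depth of clay below the ground surface: z = 1.4 + 4.9/2 = 3.85 m.
Total vertical stress at mid-clay: σ_v = 18.9×1.4 + 18.9×2.45 = 72.765 kPa.
Pore pressure: u = 9.81×(3.85 − 0.44) = 33.452 kPa.
Initial effective stress: σ'_0 = σ_v − u = 72.765 − 33.452 = 39.313 kPa.
Stress increase at mid-clay by the 2:1 spreading method:
Δσ = qBL/((B+z)(L+z)) = 175×3.6×7.1/((3.6+3.85)(7.1+3.85)) = 54.831 kPa
Final effective stress: σ'_f = σ'_0 + Δσ = 39.313 + 54.831 = 94.144 kPa.
Normally consolidated clay, so the full stress increment lies on the virgin compression line:
S_c = C_c·H/(1+e₀)·log₁₀(σ'_f/σ'_0) = 0.25×4.9/(1+1.29)×log₁₀(94.144/39.313)
    = 0.53493 × 0.37926 = 0.2029 m

S_c ≈ 203 mm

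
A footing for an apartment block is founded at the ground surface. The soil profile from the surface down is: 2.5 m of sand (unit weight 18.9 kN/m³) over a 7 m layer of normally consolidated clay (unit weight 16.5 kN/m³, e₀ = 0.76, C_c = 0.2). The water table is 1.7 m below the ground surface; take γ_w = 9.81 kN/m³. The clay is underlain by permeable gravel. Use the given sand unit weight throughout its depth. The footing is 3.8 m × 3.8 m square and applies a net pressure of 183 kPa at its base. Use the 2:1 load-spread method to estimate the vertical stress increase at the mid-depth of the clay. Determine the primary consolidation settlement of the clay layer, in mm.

S_c ≈ 125 mm

Mid-depth of clay below the ground surface: z = 2.5 + 7/2 = 6 m.
Total vertical stress at mid-clay: σ_v = 18.9×2.5 + 16.5×3.5 = 105 kPa.
Pore pressure: u = 9.81×(6 − 1.7) = 42.183 kPa.
Initial effective stress: σ'_0 = σ_v − u = 105 − 42.183 = 62.817 kPa.
Stress increase at mid-clay by the 2:1 spreading method:
Δσ = qBL/((B+z)(L+z)) = 183×3.8×3.8/((3.8+6)(3.8+6)) = 27.515 kPa
Final effective stress: σ'_f = σ'_0 + Δσ = 62.817 + 27.515 = 90.332 kPa.
Normally consolidated clay, so the full stress increment lies on the virgin compression line:
S_c = C_c·H/(1+e₀)·log₁₀(σ'_f/σ'_0) = 0.2×7/(1+0.76)×log₁₀(90.332/62.817)
    = 0.79545 × 0.15776 = 0.1255 m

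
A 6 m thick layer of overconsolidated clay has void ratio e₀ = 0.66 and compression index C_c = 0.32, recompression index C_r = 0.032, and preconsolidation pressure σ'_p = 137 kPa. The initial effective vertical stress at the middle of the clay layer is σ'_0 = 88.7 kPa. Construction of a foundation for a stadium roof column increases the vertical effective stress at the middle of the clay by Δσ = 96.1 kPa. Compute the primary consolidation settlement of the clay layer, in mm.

Final effective stress: σ'_f = 88.7 + 96.1 = 184.8 kPa.
σ'_f = 184.8 > σ'_p = 137 kPa, so the stress path crosses the preconsolidation pressure — recompression up to σ'_p, then virgin compression beyond:
S_c = H/(1+e₀)·[C_r·log₁₀(σ'_p/σ'_0) + C_c·log₁₀(σ'_f/σ'_p)]
    = 6/1.66 × [0.032×log₁₀(137/88.7) + 0.32×log₁₀(184.8/137)]
    = 3.6145 × [0.0060415 + 0.041594] = 0.1722 m

S_c ≈ 172 mm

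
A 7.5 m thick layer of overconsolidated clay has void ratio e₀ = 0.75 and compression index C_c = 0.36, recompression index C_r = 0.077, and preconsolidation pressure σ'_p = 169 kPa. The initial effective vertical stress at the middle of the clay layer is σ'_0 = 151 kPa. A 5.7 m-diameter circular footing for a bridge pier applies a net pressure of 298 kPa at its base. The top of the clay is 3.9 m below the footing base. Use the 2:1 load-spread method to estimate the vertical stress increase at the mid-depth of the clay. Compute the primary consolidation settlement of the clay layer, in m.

S_c ≈ 0.147 m

Mid-depth of clay below the footing base: z = 3.9 + 7.5/2 = 7.65 m.
Stress increase at mid-clay by the 2:1 spreading method:
Δσ ≈ qD²/(D+z)² = 298×5.7²/(5.7+7.65)² = 54.325 kPa
Final effective stress: σ'_f = 151 + 54.325 = 205.32 kPa.
σ'_f = 205.32 > σ'_p = 169 kPa, so the stress path crosses the preconsolidation pressure — recompression up to σ'_p, then virgin compression beyond:
S_c = H/(1+e₀)·[C_r·log₁₀(σ'_p/σ'_0) + C_c·log₁₀(σ'_f/σ'_p)]
    = 7.5/1.75 × [0.077×log₁₀(169/151) + 0.36×log₁₀(205.32/169)]
    = 4.2857 × [0.0037661 + 0.030436] = 0.1466 m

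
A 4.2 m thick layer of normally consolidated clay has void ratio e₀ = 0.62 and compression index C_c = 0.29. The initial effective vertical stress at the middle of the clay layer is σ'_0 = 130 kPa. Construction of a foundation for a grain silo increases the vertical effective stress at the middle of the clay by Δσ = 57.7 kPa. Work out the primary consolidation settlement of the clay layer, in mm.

S_c ≈ 120 mm

Final effective stress: σ'_f = σ'_0 + Δσ = 130 + 57.7 = 187.7 kPa.
Normally consolidated clay, so the full stress increment lies on the virgin compression line:
S_c = C_c·H/(1+e₀)·log₁₀(σ'_f/σ'_0) = 0.29×4.2/(1+0.62)×log₁₀(187.7/130)
    = 0.75185 × 0.15952 = 0.1199 m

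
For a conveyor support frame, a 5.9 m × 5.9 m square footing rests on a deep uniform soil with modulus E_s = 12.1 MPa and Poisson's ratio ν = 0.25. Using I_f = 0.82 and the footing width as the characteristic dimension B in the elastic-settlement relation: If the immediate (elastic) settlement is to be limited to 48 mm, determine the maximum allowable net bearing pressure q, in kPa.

q ≈ 128 kPa

E_s = 12.1 MPa = 12100 kPa.
S_e = q·B·(1−ν²)/E_s · I_f  ⇒  q = S_e·E_s / (B·(1−ν²)·I_f).
q = 0.048 × 12100 / (5.9 × 0.9375 × 0.82) = 128.1 kPa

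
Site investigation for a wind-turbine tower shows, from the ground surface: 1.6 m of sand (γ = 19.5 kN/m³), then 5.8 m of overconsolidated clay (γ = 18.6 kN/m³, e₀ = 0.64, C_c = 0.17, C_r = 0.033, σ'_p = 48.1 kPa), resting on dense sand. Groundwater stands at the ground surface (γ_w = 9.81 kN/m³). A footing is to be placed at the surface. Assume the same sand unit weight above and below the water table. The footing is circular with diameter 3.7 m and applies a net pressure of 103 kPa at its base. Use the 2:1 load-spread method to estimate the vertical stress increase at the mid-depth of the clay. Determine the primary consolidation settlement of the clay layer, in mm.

Mid-depth of clay below the ground surface: z = 1.6 + 5.8/2 = 4.5 m.
Total vertical stress at mid-clay: σ_v = 19.5×1.6 + 18.6×2.9 = 85.14 kPa.
Pore pressure: u = 9.81×(4.5 − 0) = 44.145 kPa.
Initial effective stress: σ'_0 = σ_v − u = 85.14 − 44.145 = 40.995 kPa.
Stress increase at mid-clay by the 2:1 spreading method:
Δσ ≈ qD²/(D+z)² = 103×3.7²/(3.7+4.5)² = 20.971 kPa
Final effective stress: σ'_f = 40.995 + 20.971 = 61.966 kPa.
σ'_f = 61.966 > σ'_p = 48.1 kPa, so the stress path crosses the preconsolidation pressure — recompression up to σ'_p, then virgin compression beyond:
S_c = H/(1+e₀)·[C_r·log₁₀(σ'_p/σ'_0) + C_c·log₁₀(σ'_f/σ'_p)]
    = 5.8/1.64 × [0.033×log₁₀(48.1/40.995) + 0.17×log₁₀(61.966/48.1)]
    = 3.5366 × [0.0022907 + 0.018701] = 0.07424 m

S_c ≈ 74.2 mm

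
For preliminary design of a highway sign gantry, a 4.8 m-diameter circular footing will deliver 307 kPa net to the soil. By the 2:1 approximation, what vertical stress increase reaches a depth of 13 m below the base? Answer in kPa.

Δσ_z ≈ 22.3 kPa

By the 2:1 method the load spreads at 1 horizontal : 2 vertical, so at depth z the loaded area has grown by z in each plan dimension:
Δσ ≈ qD²/(D+z)² = 307×4.8²/(4.8+13)² = 22.324 kPa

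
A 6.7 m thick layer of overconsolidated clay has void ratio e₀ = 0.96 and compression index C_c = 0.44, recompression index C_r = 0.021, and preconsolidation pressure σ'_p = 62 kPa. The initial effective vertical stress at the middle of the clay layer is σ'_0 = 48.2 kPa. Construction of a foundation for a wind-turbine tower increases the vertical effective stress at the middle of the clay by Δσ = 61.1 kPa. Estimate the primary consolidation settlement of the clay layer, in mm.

S_c ≈ 378 mm

Final effective stress: σ'_f = 48.2 + 61.1 = 109.3 kPa.
σ'_f = 109.3 > σ'_p = 62 kPa, so the stress path crosses the preconsolidation pressure — recompression up to σ'_p, then virgin compression beyond:
S_c = H/(1+e₀)·[C_r·log₁₀(σ'_p/σ'_0) + C_c·log₁₀(σ'_f/σ'_p)]
    = 6.7/1.96 × [0.021×log₁₀(62/48.2) + 0.44×log₁₀(109.3/62)]
    = 3.4184 × [0.0022962 + 0.10834] = 0.3782 m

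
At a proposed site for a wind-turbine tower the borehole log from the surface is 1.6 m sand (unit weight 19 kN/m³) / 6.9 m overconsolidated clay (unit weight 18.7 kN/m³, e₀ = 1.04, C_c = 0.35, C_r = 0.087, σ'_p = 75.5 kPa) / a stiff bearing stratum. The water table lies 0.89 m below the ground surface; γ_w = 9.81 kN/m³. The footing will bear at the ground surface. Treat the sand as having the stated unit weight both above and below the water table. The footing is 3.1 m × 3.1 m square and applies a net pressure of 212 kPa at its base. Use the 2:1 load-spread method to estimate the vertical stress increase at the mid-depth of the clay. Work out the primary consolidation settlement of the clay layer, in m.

S_c ≈ 0.102 m

Mid-depth of clay below the ground surface: z = 1.6 + 6.9/2 = 5.05 m.
Total vertical stress at mid-clay: σ_v = 19×1.6 + 18.7×3.45 = 94.915 kPa.
Pore pressure: u = 9.81×(5.05 − 0.89) = 40.81 kPa.
Initial effective stress: σ'_0 = σ_v − u = 94.915 − 40.81 = 54.105 kPa.
Stress increase at mid-clay by the 2:1 spreading method:
Δσ = qBL/((B+z)(L+z)) = 212×3.1×3.1/((3.1+5.05)(3.1+5.05)) = 30.672 kPa
Final effective stress: σ'_f = 54.105 + 30.672 = 84.777 kPa.
σ'_f = 84.777 > σ'_p = 75.5 kPa, so the stress path crosses the preconsolidation pressure — recompression up to σ'_p, then virgin compression beyond:
S_c = H/(1+e₀)·[C_r·log₁₀(σ'_p/σ'_0) + C_c·log₁₀(σ'_f/σ'_p)]
    = 6.9/2.04 × [0.087×log₁₀(75.5/54.105) + 0.35×log₁₀(84.777/75.5)]
    = 3.3824 × [0.01259 + 0.017616] = 0.1022 m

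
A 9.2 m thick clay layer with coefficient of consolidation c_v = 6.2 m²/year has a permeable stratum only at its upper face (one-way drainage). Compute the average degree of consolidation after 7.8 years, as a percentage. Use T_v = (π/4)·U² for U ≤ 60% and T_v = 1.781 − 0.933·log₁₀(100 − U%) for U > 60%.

Drainage path length: H_d = H = 9.2 m (single drainage).
T_v = c_v·t/H_d² = 6.2×7.8/9.2² = 0.57136.
T_v = 0.57136 corresponds to the U > 60% branch:
U = 1 − 10^((1.781 − T_v)/0.933)/100 = 0.8021

U ≈ 80.2 %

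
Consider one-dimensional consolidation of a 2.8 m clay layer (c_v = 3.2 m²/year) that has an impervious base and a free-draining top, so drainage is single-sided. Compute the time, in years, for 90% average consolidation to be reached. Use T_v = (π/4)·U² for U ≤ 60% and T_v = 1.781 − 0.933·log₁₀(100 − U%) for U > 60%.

Drainage path length: H_d = H = 2.8 m (single drainage).
U > 60%: T_v = 1.781 − 0.933·log₁₀(100 − 90) = 0.848.
t = T_v·H_d²/c_v = 0.848×2.8²/3.2 = 2.078 years.

t ≈ 2.08 years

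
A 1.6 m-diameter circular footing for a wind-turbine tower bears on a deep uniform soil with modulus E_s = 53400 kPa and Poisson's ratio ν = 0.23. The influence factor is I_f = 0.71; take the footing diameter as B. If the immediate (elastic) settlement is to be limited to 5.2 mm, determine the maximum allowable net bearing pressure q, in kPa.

q ≈ 258 kPa

S_e = q·B·(1−ν²)/E_s · I_f  ⇒  q = S_e·E_s / (B·(1−ν²)·I_f).
q = 0.0052 × 53400 / (1.6 × 0.9471 × 0.71) = 258.1 kPa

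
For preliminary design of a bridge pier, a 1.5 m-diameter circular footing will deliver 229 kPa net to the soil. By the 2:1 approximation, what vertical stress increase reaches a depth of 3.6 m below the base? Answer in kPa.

By the 2:1 method the load spreads at 1 horizontal : 2 vertical, so at depth z the loaded area has grown by z in each plan dimension:
Δσ ≈ qD²/(D+z)² = 229×1.5²/(1.5+3.6)² = 19.81 kPa

Δσ_z ≈ 19.8 kPa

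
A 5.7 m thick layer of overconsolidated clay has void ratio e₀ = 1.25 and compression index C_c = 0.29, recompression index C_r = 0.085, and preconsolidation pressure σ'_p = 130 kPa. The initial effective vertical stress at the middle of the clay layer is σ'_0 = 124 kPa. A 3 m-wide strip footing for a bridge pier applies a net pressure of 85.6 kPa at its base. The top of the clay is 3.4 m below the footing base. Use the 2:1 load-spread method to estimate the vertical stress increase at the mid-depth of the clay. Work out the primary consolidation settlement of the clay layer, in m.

S_c ≈ 0.0538 m

Mid-depth of clay below the footing base: z = 3.4 + 5.7/2 = 6.25 m.
Stress increase at mid-clay by the 2:1 spreading method:
Δσ = qB/(B+z) = 85.6×3/(3+6.25) = 27.762 kPa
Final effective stress: σ'_f = 124 + 27.762 = 151.76 kPa.
σ'_f = 151.76 > σ'_p = 130 kPa, so the stress path crosses the preconsolidation pressure — recompression up to σ'_p, then virgin compression beyond:
S_c = H/(1+e₀)·[C_r·log₁₀(σ'_p/σ'_0) + C_c·log₁₀(σ'_f/σ'_p)]
    = 5.7/2.25 × [0.085×log₁₀(130/124) + 0.29×log₁₀(151.76/130)]
    = 2.5333 × [0.0017443 + 0.019492] = 0.0538 m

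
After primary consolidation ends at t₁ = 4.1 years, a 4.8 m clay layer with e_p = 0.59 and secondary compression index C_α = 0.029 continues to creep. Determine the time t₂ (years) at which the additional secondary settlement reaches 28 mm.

S_s = C_α·H/(1+e_p)·log₁₀(t₂/t₁) ⇒ log₁₀(t₂/t₁) = S_s·(1+e_p)/(C_α·H).
log₁₀(t₂/t₁) = 0.028 × (1+0.59) / (0.029×4.8) = 0.3198
t₂ = t₁ × 10^0.3198 = 4.1 × 2.088 = 8.563 years

t₂ ≈ 8.56 years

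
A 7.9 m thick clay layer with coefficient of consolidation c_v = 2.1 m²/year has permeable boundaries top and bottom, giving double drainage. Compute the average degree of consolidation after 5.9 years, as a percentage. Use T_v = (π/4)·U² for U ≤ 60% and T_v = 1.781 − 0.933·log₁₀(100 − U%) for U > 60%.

Drainage path length: H_d = H/2 = 3.95 m (double drainage).
T_v = c_v·t/H_d² = 2.1×5.9/3.95² = 0.7941.
T_v = 0.7941 corresponds to the U > 60% branch:
U = 1 − 10^((1.781 − T_v)/0.933)/100 = 0.8858

U ≈ 88.6 %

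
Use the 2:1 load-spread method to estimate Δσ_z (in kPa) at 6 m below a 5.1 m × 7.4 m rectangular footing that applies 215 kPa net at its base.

By the 2:1 method the load spreads at 1 horizontal : 2 vertical, so at depth z the loaded area has grown by z in each plan dimension:
Δσ = qBL/((B+z)(L+z)) = 215×5.1×7.4/((5.1+6)(7.4+6)) = 54.552 kPa

Δσ_z ≈ 54.6 kPa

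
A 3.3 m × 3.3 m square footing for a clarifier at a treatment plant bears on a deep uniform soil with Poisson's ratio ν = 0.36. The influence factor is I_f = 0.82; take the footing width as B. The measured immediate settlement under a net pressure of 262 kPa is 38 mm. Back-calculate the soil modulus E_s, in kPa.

E_s ≈ 16200 kPa

S_e = q·B·(1−ν²)/E_s · I_f  ⇒  E_s = q·B·(1−ν²)·I_f / S_e.
E_s = 262 × 3.3 × 0.8704 × 0.82 / 0.038 = 16240 kPa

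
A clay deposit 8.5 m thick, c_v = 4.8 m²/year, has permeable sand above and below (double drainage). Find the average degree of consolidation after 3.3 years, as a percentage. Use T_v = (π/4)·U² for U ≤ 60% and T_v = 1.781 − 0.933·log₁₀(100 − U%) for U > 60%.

U ≈ 90.7 %

Drainage path length: H_d = H/2 = 4.25 m (double drainage).
T_v = c_v·t/H_d² = 4.8×3.3/4.25² = 0.87696.
T_v = 0.87696 corresponds to the U > 60% branch:
U = 1 − 10^((1.781 − T_v)/0.933)/100 = 0.9069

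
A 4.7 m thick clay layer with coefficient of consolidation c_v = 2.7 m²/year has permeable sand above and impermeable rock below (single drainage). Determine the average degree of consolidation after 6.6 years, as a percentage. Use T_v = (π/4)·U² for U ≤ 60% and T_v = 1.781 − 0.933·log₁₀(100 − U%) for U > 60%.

Drainage path length: H_d = H = 4.7 m (single drainage).
T_v = c_v·t/H_d² = 2.7×6.6/4.7² = 0.8067.
T_v = 0.8067 corresponds to the U > 60% branch:
U = 1 − 10^((1.781 − T_v)/0.933)/100 = 0.8893

U ≈ 88.9 %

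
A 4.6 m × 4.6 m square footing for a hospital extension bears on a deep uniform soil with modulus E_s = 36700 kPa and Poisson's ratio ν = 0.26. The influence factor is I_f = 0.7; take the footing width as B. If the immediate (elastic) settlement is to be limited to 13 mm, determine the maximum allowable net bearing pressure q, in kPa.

S_e = q·B·(1−ν²)/E_s · I_f  ⇒  q = S_e·E_s / (B·(1−ν²)·I_f).
q = 0.013 × 36700 / (4.6 × 0.9324 × 0.7) = 158.9 kPa

q ≈ 159 kPa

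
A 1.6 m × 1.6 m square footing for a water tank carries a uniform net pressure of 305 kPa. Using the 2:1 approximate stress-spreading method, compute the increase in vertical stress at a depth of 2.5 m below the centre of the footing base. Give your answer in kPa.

Δσ_z ≈ 46.4 kPa

By the 2:1 method the load spreads at 1 horizontal : 2 vertical, so at depth z the loaded area has grown by z in each plan dimension:
Δσ = qBL/((B+z)(L+z)) = 305×1.6×1.6/((1.6+2.5)(1.6+2.5)) = 46.449 kPa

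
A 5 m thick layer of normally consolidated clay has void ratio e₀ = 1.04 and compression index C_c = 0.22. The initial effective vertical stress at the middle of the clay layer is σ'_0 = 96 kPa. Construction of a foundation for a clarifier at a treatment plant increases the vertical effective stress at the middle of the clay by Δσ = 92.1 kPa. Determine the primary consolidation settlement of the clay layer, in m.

S_c ≈ 0.158 m

Final effective stress: σ'_f = σ'_0 + Δσ = 96 + 92.1 = 188.1 kPa.
Normally consolidated clay, so the full stress increment lies on the virgin compression line:
S_c = C_c·H/(1+e₀)·log₁₀(σ'_f/σ'_0) = 0.22×5/(1+1.04)×log₁₀(188.1/96)
    = 0.53922 × 0.29212 = 0.1575 m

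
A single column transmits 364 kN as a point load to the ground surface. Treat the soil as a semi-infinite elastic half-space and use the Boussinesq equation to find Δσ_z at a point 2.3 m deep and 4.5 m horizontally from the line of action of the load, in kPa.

Δσ_z ≈ 0.641 kPa

Boussinesq vertical stress below a point load on an elastic half-space:
Δσ_z = 3P/(2πz²) · [1 + (r/z)²]^(−5/2)
r/z = 4.5/2.3 = 1.9565; [1+(r/z)²]^(−5/2) = 0.019525.
Δσ_z = 3×364/(2π×2.3²) × 0.019525 = 32.854 × 0.019525 = 0.6415 kPa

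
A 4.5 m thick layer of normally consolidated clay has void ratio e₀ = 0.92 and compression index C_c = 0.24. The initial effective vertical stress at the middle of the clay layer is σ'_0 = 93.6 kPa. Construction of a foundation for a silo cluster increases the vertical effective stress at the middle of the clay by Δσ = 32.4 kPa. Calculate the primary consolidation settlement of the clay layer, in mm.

S_c ≈ 72.6 mm

Final effective stress: σ'_f = σ'_0 + Δσ = 93.6 + 32.4 = 126 kPa.
Normally consolidated clay, so the full stress increment lies on the virgin compression line:
S_c = C_c·H/(1+e₀)·log₁₀(σ'_f/σ'_0) = 0.24×4.5/(1+0.92)×log₁₀(126/93.6)
    = 0.5625 × 0.12909 = 0.07261 m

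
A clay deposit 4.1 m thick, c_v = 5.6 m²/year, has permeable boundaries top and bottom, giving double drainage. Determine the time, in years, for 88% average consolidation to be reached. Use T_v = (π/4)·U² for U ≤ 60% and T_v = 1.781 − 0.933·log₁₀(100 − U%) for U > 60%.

t ≈ 0.581 years

Drainage path length: H_d = H/2 = 2.05 m (double drainage).
U > 60%: T_v = 1.781 − 0.933·log₁₀(100 − 88) = 0.77412.
t = T_v·H_d²/c_v = 0.77412×2.05²/5.6 = 0.5809 years.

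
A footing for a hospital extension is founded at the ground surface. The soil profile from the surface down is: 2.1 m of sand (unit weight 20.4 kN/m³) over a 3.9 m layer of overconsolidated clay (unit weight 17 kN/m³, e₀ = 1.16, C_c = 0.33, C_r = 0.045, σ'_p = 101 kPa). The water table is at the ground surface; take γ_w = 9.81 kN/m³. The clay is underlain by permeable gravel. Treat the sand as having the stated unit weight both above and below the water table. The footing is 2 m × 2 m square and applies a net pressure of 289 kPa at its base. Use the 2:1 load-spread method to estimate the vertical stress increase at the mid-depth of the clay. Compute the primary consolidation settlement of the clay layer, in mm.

S_c ≈ 22.1 mm

Mid-depth of clay below the ground surface: z = 2.1 + 3.9/2 = 4.05 m.
Total vertical stress at mid-clay: σ_v = 20.4×2.1 + 17×1.95 = 75.99 kPa.
Pore pressure: u = 9.81×(4.05 − 0) = 39.73 kPa.
Initial effective stress: σ'_0 = σ_v − u = 75.99 − 39.73 = 36.26 kPa.
Stress increase at mid-clay by the 2:1 spreading method:
Δσ = qBL/((B+z)(L+z)) = 289×2×2/((2+4.05)(2+4.05)) = 31.583 kPa
Final effective stress: σ'_f = 36.26 + 31.583 = 67.843 kPa.
σ'_f = 67.843 ≤ σ'_p = 101 kPa, so the clay remains overconsolidated and only the recompression index applies:
S_c = C_r·H/(1+e₀)·log₁₀(σ'_f/σ'_0) = 0.045×3.9/2.16×log₁₀(67.843/36.26)
    = 0.081252 × 0.27208 = 0.02211 m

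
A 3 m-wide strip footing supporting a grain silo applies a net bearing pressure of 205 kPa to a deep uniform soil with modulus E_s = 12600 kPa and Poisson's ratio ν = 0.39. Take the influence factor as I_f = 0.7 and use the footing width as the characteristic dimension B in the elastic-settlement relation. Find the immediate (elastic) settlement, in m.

Immediate (elastic) settlement: S_e = q·B·(1−ν²)/E_s · I_f.
S_e = 205 × 3 × (1 − 0.39²) / 12600 × 0.7
    = 205 × 3 × 0.8479 / 12600 × 0.7
    = 0.02897 m

S_e ≈ 0.029 m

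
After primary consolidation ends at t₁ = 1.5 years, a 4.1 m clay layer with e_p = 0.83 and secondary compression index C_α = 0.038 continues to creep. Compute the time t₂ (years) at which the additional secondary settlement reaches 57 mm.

S_s = C_α·H/(1+e_p)·log₁₀(t₂/t₁) ⇒ log₁₀(t₂/t₁) = S_s·(1+e_p)/(C_α·H).
log₁₀(t₂/t₁) = 0.057 × (1+0.83) / (0.038×4.1) = 0.6695
t₂ = t₁ × 10^0.6695 = 1.5 × 4.672 = 7.008 years

t₂ ≈ 7.01 years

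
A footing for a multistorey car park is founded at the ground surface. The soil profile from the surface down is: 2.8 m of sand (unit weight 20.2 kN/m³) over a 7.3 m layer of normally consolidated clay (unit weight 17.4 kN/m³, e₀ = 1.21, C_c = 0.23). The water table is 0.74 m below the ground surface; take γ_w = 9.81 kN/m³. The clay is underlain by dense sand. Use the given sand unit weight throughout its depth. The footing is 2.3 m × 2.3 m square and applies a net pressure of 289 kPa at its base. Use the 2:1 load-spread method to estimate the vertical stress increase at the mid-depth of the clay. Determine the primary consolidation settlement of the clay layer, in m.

Mid-depth of clay below the ground surface: z = 2.8 + 7.3/2 = 6.45 m.
Total vertical stress at mid-clay: σ_v = 20.2×2.8 + 17.4×3.65 = 120.07 kPa.
Pore pressure: u = 9.81×(6.45 − 0.74) = 56.015 kPa.
Initial effective stress: σ'_0 = σ_v − u = 120.07 − 56.015 = 64.055 kPa.
Stress increase at mid-clay by the 2:1 spreading method:
Δσ = qBL/((B+z)(L+z)) = 289×2.3×2.3/((2.3+6.45)(2.3+6.45)) = 19.968 kPa
Final effective stress: σ'_f = σ'_0 + Δσ = 64.055 + 19.968 = 84.023 kPa.
Normally consolidated clay, so the full stress increment lies on the virgin compression line:
S_c = C_c·H/(1+e₀)·log₁₀(σ'_f/σ'_0) = 0.23×7.3/(1+1.21)×log₁₀(84.023/64.055)
    = 0.75973 × 0.11785 = 0.08953 m

S_c ≈ 0.0895 m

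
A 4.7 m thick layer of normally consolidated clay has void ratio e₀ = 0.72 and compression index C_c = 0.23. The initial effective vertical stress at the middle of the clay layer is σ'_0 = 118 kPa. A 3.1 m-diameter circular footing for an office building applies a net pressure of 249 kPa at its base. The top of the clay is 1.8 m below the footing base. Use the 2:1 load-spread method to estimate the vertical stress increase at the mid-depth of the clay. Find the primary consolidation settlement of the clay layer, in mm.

Mid-depth of clay below the footing base: z = 1.8 + 4.7/2 = 4.15 m.
Stress increase at mid-clay by the 2:1 spreading method:
Δσ ≈ qD²/(D+z)² = 249×3.1²/(3.1+4.15)² = 45.525 kPa
Final effective stress: σ'_f = σ'_0 + Δσ = 118 + 45.525 = 163.53 kPa.
Normally consolidated clay, so the full stress increment lies on the virgin compression line:
S_c = C_c·H/(1+e₀)·log₁₀(σ'_f/σ'_0) = 0.23×4.7/(1+0.72)×log₁₀(163.53/118)
    = 0.62849 × 0.14172 = 0.08907 m

S_c ≈ 89.1 mm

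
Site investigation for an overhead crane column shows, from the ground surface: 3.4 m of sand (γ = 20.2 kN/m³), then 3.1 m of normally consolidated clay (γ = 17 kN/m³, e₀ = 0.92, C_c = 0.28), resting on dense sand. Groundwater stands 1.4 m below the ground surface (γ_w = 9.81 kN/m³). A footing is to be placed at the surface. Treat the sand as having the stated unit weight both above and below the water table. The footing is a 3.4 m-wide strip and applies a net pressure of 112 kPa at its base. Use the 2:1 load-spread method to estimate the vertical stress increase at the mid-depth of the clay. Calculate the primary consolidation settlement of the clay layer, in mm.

S_c ≈ 111 mm

Mid-depth of clay below the ground surface: z = 3.4 + 3.1/2 = 4.95 m.
Total vertical stress at mid-clay: σ_v = 20.2×3.4 + 17×1.55 = 95.03 kPa.
Pore pressure: u = 9.81×(4.95 − 1.4) = 34.825 kPa.
Initial effective stress: σ'_0 = σ_v − u = 95.03 − 34.825 = 60.205 kPa.
Stress increase at mid-clay by the 2:1 spreading method:
Δσ = qB/(B+z) = 112×3.4/(3.4+4.95) = 45.605 kPa
Final effective stress: σ'_f = σ'_0 + Δσ = 60.205 + 45.605 = 105.81 kPa.
Normally consolidated clay, so the full stress increment lies on the virgin compression line:
S_c = C_c·H/(1+e₀)·log₁₀(σ'_f/σ'_0) = 0.28×3.1/(1+0.92)×log₁₀(105.81/60.205)
    = 0.45208 × 0.24489 = 0.1107 m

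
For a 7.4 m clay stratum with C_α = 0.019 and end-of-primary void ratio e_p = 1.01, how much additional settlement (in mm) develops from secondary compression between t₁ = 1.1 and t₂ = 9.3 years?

Secondary compression: S_s = C_α·H/(1+e_p)·log₁₀(t₂/t₁)
S_s = 0.019×7.4/(1+1.01)×log₁₀(9.3/1.1)
    = 0.06995 × 0.9271 = 0.06485 m

S_s ≈ 64.9 mm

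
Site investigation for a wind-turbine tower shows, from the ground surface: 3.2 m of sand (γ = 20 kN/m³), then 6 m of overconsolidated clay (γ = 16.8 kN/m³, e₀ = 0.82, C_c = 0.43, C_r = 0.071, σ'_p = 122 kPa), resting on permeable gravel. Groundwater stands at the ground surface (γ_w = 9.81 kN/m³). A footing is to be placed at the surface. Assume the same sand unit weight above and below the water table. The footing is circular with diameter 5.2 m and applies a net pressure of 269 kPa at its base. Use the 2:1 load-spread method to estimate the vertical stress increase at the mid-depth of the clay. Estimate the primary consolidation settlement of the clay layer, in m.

S_c ≈ 0.0727 m

Mid-depth of clay below the ground surface: z = 3.2 + 6/2 = 6.2 m.
Total vertical stress at mid-clay: σ_v = 20×3.2 + 16.8×3 = 114.4 kPa.
Pore pressure: u = 9.81×(6.2 − 0) = 60.822 kPa.
Initial effective stress: σ'_0 = σ_v − u = 114.4 − 60.822 = 53.578 kPa.
Stress increase at mid-clay by the 2:1 spreading method:
Δσ ≈ qD²/(D+z)² = 269×5.2²/(5.2+6.2)² = 55.969 kPa
Final effective stress: σ'_f = 53.578 + 55.969 = 109.55 kPa.
σ'_f = 109.55 ≤ σ'_p = 122 kPa, so the clay remains overconsolidated and only the recompression index applies:
S_c = C_r·H/(1+e₀)·log₁₀(σ'_f/σ'_0) = 0.071×6/1.82×log₁₀(109.55/53.578)
    = 0.23407 × 0.31063 = 0.07271 m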